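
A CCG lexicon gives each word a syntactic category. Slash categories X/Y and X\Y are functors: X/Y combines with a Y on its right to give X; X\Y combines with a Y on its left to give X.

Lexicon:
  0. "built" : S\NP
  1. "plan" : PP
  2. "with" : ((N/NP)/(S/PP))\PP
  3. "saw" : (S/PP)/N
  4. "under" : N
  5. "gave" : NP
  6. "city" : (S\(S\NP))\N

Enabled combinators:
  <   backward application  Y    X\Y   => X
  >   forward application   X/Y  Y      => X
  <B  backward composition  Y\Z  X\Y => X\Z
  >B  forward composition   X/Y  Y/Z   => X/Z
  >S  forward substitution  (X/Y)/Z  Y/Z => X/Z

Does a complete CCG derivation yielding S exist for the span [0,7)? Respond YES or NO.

[0,7] S   <
  [0,1] "built" : S\NP
  [1,7] S\(S\NP)   <
    [1,6] N   >
      [1,5] N/NP   >
        [1,3] (N/NP)/(S/PP)   <
          [1,2] "plan" : PP
          [2,3] "with" : ((N/NP)/(S/PP))\PP
        [3,5] S/PP   >
          [3,4] "saw" : (S/PP)/N
          [4,5] "under" : N
      [5,6] "gave" : NP
    [6,7] "city" : (S\(S\NP))\N

YES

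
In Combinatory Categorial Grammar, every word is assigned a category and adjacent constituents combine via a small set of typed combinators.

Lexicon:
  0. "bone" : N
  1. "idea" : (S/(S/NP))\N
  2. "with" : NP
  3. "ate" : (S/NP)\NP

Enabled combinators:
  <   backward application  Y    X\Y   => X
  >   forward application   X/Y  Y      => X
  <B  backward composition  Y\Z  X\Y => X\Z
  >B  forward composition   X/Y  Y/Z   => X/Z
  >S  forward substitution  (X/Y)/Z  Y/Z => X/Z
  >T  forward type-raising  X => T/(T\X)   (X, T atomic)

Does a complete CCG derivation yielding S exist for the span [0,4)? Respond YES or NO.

[0,4] S   >
  [0,2] S/(S/NP)   <
    [0,1] "bone" : N
    [1,2] "idea" : (S/(S/NP))\N
  [2,4] S/NP   <
    [2,3] "with" : NP
    [3,4] "ate" : (S/NP)\NP

YES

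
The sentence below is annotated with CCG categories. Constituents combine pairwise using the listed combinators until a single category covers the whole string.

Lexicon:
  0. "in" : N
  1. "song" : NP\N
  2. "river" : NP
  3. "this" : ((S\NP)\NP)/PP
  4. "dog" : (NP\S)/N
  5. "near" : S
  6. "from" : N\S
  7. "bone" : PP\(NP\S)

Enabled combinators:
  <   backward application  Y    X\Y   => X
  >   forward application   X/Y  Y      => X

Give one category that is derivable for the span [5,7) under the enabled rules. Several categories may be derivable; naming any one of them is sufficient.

[0,8] S   <
  [0,2] NP   <
    [0,1] "in" : N
    [1,2] "song" : NP\N
  [2,8] S\NP   <
    [2,3] "river" : NP
    [3,8] (S\NP)\NP   >
      [3,4] "this" : ((S\NP)\NP)/PP
      [4,8] PP   <
        [4,7] NP\S   >
          [4,5] "dog" : (NP\S)/N
          [5,7] N   <
            [5,6] "near" : S
            [6,7] "from" : N\S
        [7,8] "bone" : PP\(NP\S)

N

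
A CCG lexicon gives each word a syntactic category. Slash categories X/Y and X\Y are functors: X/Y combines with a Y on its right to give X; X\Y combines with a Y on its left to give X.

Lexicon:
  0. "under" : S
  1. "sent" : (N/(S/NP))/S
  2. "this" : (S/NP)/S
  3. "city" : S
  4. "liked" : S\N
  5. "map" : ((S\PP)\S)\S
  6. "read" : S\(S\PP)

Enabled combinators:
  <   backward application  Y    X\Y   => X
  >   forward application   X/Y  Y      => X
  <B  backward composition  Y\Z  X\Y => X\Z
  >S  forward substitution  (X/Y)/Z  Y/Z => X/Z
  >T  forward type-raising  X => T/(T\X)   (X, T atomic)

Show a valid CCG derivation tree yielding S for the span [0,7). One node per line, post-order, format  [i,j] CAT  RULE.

[0,7] S   <
  [0,6] S\PP   <
    [0,1] "under" : S
    [1,6] (S\PP)\S   <
      [1,5] S   <
        [1,4] N   >
          [1,3] N/S   >S
            [1,2] "sent" : (N/(S/NP))/S
            [2,3] "this" : (S/NP)/S
          [3,4] "city" : S
        [4,5] "liked" : S\N
      [5,6] "map" : ((S\PP)\S)\S
  [6,7] "read" : S\(S\PP)

[0,1] S  lex  "under"
[1,2] (N/(S/NP))/S  lex  "sent"
[2,3] (S/NP)/S  lex  "this"
[1,3] N/S  >S  k=2
[3,4] S  lex  "city"
[1,4] N  >  k=3
[4,5] S\N  lex  "liked"
[1,5] S  <  k=4
[5,6] ((S\PP)\S)\S  lex  "map"
[1,6] (S\PP)\S  <  k=5
[0,6] S\PP  <  k=1
[6,7] S\(S\PP)  lex  "read"
[0,7] S  <  k=6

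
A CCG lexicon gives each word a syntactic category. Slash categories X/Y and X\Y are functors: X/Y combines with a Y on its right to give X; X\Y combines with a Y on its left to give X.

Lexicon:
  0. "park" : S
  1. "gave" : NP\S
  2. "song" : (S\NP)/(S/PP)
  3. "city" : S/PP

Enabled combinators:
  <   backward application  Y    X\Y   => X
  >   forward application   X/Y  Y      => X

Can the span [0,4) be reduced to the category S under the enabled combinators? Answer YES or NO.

YES

[0,4] S   <
  [0,2] NP   <
    [0,1] "park" : S
    [1,2] "gave" : NP\S
  [2,4] S\NP   >
    [2,3] "song" : (S\NP)/(S/PP)
    [3,4] "city" : S/PP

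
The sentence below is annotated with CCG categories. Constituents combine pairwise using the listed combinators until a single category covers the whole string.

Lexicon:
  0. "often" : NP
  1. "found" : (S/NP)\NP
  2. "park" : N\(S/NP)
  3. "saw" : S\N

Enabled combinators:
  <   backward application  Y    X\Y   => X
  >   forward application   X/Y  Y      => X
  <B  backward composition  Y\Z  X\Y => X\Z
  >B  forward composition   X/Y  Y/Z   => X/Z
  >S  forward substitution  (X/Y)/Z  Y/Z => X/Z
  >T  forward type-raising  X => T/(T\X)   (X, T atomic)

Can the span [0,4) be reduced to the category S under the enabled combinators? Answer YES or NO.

YES

[0,4] S   <
  [0,1] "often" : NP
  [1,4] S\NP   <B
    [1,3] N\NP   <B
      [1,2] "found" : (S/NP)\NP
      [2,3] "park" : N\(S/NP)
    [3,4] "saw" : S\N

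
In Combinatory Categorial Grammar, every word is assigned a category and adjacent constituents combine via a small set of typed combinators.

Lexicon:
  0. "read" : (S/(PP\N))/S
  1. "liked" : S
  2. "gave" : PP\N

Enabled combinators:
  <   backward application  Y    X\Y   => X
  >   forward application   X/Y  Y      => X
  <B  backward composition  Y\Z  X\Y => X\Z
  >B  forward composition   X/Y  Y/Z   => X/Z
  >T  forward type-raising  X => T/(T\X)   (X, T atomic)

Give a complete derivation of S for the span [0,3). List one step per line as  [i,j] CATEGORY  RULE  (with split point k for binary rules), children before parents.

[0,1] (S/(PP\N))/S  lex  "read"
[1,2] S  lex  "liked"
[0,2] S/(PP\N)  >  k=1
[2,3] PP\N  lex  "gave"
[0,3] S  >  k=2

[0,3] S   >
  [0,2] S/(PP\N)   >
    [0,1] "read" : (S/(PP\N))/S
    [1,2] "liked" : S
  [2,3] "gave" : PP\N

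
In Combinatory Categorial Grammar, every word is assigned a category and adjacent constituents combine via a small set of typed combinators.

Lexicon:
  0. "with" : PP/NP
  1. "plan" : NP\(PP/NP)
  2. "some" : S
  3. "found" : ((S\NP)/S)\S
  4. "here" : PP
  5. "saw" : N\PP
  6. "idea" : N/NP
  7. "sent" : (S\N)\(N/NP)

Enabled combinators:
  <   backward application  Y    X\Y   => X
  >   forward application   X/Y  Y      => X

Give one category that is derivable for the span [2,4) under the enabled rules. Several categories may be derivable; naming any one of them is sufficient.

(S\NP)/S

[0,8] S   <
  [0,2] NP   <
    [0,1] "with" : PP/NP
    [1,2] "plan" : NP\(PP/NP)
  [2,8] S\NP   >
    [2,4] (S\NP)/S   <
      [2,3] "some" : S
      [3,4] "found" : ((S\NP)/S)\S
    [4,8] S   <
      [4,6] N   <
        [4,5] "here" : PP
        [5,6] "saw" : N\PP
      [6,8] S\N   <
        [6,7] "idea" : N/NP
        [7,8] "sent" : (S\N)\(N/NP)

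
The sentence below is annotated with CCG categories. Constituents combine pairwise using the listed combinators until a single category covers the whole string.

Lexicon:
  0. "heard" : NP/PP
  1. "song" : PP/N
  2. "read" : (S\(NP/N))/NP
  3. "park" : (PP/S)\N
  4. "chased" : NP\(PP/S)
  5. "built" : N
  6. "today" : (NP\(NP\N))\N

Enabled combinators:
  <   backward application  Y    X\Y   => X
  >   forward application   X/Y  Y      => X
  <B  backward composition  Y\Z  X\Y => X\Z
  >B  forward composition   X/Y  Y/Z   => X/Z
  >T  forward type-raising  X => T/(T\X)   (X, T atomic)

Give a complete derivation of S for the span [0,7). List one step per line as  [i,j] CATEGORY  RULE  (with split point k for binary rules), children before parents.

[0,7] S   <
  [0,2] NP/N   >B
    [0,1] "heard" : NP/PP
    [1,2] "song" : PP/N
  [2,7] S\(NP/N)   >
    [2,3] "read" : (S\(NP/N))/NP
    [3,7] NP   <
      [3,5] NP\N   <B
        [3,4] "park" : (PP/S)\N
        [4,5] "chased" : NP\(PP/S)
      [5,7] NP\(NP\N)   <
        [5,6] "built" : N
        [6,7] "today" : (NP\(NP\N))\N

[0,1] NP/PP  lex  "heard"
[1,2] PP/N  lex  "song"
[0,2] NP/N  >B  k=1
[2,3] (S\(NP/N))/NP  lex  "read"
[3,4] (PP/S)\N  lex  "park"
[4,5] NP\(PP/S)  lex  "chased"
[3,5] NP\N  <B  k=4
[5,6] N  lex  "built"
[6,7] (NP\(NP\N))\N  lex  "today"
[5,7] NP\(NP\N)  <  k=6
[3,7] NP  <  k=5
[2,7] S\(NP/N)  >  k=3
[0,7] S  <  k=2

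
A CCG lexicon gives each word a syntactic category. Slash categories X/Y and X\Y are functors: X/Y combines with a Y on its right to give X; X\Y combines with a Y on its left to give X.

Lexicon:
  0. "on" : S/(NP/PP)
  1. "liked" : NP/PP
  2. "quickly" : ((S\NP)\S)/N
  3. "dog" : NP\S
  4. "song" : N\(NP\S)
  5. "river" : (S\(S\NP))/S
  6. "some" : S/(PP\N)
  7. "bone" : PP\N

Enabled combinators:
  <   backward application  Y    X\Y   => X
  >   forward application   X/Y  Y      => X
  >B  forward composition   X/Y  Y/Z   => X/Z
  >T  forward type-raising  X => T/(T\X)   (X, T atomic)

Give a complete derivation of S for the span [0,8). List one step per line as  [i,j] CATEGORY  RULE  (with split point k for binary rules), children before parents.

[0,1] S/(NP/PP)  lex  "on"
[1,2] NP/PP  lex  "liked"
[0,2] S  >  k=1
[2,3] ((S\NP)\S)/N  lex  "quickly"
[3,4] NP\S  lex  "dog"
[4,5] N\(NP\S)  lex  "song"
[3,5] N  <  k=4
[2,5] (S\NP)\S  >  k=3
[0,5] S\NP  <  k=2
[5,6] (S\(S\NP))/S  lex  "river"
[6,7] S/(PP\N)  lex  "some"
[7,8] PP\N  lex  "bone"
[6,8] S  >  k=7
[5,8] S\(S\NP)  >  k=6
[0,8] S  <  k=5

[0,8] S   <
  [0,5] S\NP   <
    [0,2] S   >
      [0,1] "on" : S/(NP/PP)
      [1,2] "liked" : NP/PP
    [2,5] (S\NP)\S   >
      [2,3] "quickly" : ((S\NP)\S)/N
      [3,5] N   <
        [3,4] "dog" : NP\S
        [4,5] "song" : N\(NP\S)
  [5,8] S\(S\NP)   >
    [5,6] "river" : (S\(S\NP))/S
    [6,8] S   >
      [6,7] "some" : S/(PP\N)
      [7,8] "bone" : PP\N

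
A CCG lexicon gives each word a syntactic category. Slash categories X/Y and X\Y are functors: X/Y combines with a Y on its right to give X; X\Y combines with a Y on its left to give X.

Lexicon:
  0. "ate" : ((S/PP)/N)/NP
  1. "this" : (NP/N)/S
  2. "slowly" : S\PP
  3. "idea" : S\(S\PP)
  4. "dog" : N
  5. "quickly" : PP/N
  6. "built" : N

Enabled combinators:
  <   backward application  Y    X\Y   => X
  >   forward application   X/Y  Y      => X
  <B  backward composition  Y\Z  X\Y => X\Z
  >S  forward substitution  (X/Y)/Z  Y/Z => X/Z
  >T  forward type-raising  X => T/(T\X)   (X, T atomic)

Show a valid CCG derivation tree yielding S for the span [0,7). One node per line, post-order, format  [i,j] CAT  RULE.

[0,1] ((S/PP)/N)/NP  lex  "ate"
[1,2] (NP/N)/S  lex  "this"
[2,3] S\PP  lex  "slowly"
[3,4] S\(S\PP)  lex  "idea"
[2,4] S  <  k=3
[1,4] NP/N  >  k=2
[4,5] N  lex  "dog"
[1,5] NP  >  k=4
[0,5] (S/PP)/N  >  k=1
[5,6] PP/N  lex  "quickly"
[0,6] S/N  >S  k=5
[6,7] N  lex  "built"
[0,7] S  >  k=6

[0,7] S   >
  [0,6] S/N   >S
    [0,5] (S/PP)/N   >
      [0,1] "ate" : ((S/PP)/N)/NP
      [1,5] NP   >
        [1,4] NP/N   >
          [1,2] "this" : (NP/N)/S
          [2,4] S   <
            [2,3] "slowly" : S\PP
            [3,4] "idea" : S\(S\PP)
        [4,5] "dog" : N
    [5,6] "quickly" : PP/N
  [6,7] "built" : N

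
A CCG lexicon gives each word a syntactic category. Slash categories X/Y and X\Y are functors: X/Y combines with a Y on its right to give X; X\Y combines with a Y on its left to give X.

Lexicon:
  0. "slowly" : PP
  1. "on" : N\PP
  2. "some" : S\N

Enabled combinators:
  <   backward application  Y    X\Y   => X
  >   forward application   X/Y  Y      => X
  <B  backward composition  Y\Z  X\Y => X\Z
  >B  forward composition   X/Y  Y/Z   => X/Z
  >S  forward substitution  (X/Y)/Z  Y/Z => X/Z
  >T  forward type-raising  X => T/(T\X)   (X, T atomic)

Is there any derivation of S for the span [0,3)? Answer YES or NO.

[0,3] S   <
  [0,2] N   <
    [0,1] "slowly" : PP
    [1,2] "on" : N\PP
  [2,3] "some" : S\N

YES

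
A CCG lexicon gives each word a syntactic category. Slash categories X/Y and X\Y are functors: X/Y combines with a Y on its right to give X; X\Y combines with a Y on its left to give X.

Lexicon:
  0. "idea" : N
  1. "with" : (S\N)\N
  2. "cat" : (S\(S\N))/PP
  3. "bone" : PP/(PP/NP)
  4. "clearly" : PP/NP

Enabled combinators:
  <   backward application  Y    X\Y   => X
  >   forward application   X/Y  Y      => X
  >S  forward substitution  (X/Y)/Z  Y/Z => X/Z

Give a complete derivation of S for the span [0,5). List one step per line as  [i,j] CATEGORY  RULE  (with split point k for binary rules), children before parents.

[0,5] S   <
  [0,2] S\N   <
    [0,1] "idea" : N
    [1,2] "with" : (S\N)\N
  [2,5] S\(S\N)   >
    [2,3] "cat" : (S\(S\N))/PP
    [3,5] PP   >
      [3,4] "bone" : PP/(PP/NP)
      [4,5] "clearly" : PP/NP

[0,1] N  lex  "idea"
[1,2] (S\N)\N  lex  "with"
[0,2] S\N  <  k=1
[2,3] (S\(S\N))/PP  lex  "cat"
[3,4] PP/(PP/NP)  lex  "bone"
[4,5] PP/NP  lex  "clearly"
[3,5] PP  >  k=4
[2,5] S\(S\N)  >  k=3
[0,5] S  <  k=2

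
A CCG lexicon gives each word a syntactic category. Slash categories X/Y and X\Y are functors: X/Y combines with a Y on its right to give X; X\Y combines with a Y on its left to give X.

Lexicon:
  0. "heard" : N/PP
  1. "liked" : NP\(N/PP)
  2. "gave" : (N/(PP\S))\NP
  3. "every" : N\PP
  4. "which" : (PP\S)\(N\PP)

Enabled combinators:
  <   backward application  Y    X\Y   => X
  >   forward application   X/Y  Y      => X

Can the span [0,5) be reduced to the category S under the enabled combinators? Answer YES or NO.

NO

N/PP NP\(N/PP) (N/(PP\S))\NP N\PP (PP\S)\(N\PP)
CKY chart[0,5] = {N}; S ∉ chart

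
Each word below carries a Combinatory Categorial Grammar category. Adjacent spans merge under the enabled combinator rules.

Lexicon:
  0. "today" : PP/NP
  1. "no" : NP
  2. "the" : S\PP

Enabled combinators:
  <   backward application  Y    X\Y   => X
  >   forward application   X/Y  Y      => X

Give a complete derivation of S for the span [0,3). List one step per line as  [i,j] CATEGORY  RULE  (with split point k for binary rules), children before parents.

[0,3] S   <
  [0,2] PP   >
    [0,1] "today" : PP/NP
    [1,2] "no" : NP
  [2,3] "the" : S\PP

[0,1] PP/NP  lex  "today"
[1,2] NP  lex  "no"
[0,2] PP  >  k=1
[2,3] S\PP  lex  "the"
[0,3] S  <  k=2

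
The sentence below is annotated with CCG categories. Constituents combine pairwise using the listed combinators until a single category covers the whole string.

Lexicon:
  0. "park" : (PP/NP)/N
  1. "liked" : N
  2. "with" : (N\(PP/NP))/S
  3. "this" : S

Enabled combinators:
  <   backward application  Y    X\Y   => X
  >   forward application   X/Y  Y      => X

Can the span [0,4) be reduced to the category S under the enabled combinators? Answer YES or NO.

NO

(PP/NP)/N N (N\(PP/NP))/S S
CKY chart[0,4] = {N}; S ∉ chart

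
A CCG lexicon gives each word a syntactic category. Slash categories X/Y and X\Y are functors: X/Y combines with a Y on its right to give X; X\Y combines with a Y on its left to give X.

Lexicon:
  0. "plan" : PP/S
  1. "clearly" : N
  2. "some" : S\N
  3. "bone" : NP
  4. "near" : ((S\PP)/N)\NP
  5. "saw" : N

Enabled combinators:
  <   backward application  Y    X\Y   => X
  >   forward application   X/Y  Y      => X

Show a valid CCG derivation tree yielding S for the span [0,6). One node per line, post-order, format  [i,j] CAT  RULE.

[0,1] PP/S  lex  "plan"
[1,2] N  lex  "clearly"
[2,3] S\N  lex  "some"
[1,3] S  <  k=2
[0,3] PP  >  k=1
[3,4] NP  lex  "bone"
[4,5] ((S\PP)/N)\NP  lex  "near"
[3,5] (S\PP)/N  <  k=4
[5,6] N  lex  "saw"
[3,6] S\PP  >  k=5
[0,6] S  <  k=3

[0,6] S   <
  [0,3] PP   >
    [0,1] "plan" : PP/S
    [1,3] S   <
      [1,2] "clearly" : N
      [2,3] "some" : S\N
  [3,6] S\PP   >
    [3,5] (S\PP)/N   <
      [3,4] "bone" : NP
      [4,5] "near" : ((S\PP)/N)\NP
    [5,6] "saw" : N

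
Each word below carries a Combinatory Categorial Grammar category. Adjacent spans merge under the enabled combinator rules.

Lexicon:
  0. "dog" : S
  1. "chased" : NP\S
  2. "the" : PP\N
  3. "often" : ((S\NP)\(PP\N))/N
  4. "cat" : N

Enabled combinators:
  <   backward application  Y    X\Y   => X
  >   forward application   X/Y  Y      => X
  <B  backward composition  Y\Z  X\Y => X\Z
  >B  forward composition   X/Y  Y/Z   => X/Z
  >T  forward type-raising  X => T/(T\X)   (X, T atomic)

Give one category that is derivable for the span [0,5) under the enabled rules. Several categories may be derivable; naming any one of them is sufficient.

S

[0,5] S   <
  [0,2] NP   >
    [0,1] NP/(NP\S)   >T
      [0,1] "dog" : S
    [1,2] "chased" : NP\S
  [2,5] S\NP   <
    [2,3] "the" : PP\N
    [3,5] (S\NP)\(PP\N)   >
      [3,4] "often" : ((S\NP)\(PP\N))/N
      [4,5] "cat" : N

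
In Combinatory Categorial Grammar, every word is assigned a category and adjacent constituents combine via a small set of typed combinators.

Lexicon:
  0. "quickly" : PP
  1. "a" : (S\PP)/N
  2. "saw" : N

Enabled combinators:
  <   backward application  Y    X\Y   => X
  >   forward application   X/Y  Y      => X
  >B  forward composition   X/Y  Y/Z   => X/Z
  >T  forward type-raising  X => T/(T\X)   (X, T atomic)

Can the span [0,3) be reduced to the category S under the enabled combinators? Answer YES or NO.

[0,3] S   <
  [0,1] "quickly" : PP
  [1,3] S\PP   >
    [1,2] "a" : (S\PP)/N
    [2,3] "saw" : N

YES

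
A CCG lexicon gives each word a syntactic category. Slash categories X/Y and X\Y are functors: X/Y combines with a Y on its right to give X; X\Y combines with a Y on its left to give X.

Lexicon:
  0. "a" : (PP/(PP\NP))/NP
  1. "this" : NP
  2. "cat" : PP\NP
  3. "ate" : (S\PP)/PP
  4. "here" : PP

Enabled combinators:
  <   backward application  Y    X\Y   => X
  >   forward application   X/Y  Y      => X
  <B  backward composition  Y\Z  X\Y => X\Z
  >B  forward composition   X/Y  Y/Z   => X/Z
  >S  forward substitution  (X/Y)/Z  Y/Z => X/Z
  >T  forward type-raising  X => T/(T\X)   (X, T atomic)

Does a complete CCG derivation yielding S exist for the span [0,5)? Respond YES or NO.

[0,5] S   <
  [0,3] PP   >
    [0,2] PP/(PP\NP)   >
      [0,1] "a" : (PP/(PP\NP))/NP
      [1,2] "this" : NP
    [2,3] "cat" : PP\NP
  [3,5] S\PP   >
    [3,4] "ate" : (S\PP)/PP
    [4,5] "here" : PP

YES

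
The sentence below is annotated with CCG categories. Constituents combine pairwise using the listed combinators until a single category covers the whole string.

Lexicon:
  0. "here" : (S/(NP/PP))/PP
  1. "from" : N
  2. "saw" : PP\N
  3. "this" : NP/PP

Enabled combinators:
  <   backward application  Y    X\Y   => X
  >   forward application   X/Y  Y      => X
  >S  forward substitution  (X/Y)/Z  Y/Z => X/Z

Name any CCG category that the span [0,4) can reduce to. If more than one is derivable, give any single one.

S

[0,4] S   >
  [0,3] S/(NP/PP)   >
    [0,1] "here" : (S/(NP/PP))/PP
    [1,3] PP   <
      [1,2] "from" : N
      [2,3] "saw" : PP\N
  [3,4] "this" : NP/PP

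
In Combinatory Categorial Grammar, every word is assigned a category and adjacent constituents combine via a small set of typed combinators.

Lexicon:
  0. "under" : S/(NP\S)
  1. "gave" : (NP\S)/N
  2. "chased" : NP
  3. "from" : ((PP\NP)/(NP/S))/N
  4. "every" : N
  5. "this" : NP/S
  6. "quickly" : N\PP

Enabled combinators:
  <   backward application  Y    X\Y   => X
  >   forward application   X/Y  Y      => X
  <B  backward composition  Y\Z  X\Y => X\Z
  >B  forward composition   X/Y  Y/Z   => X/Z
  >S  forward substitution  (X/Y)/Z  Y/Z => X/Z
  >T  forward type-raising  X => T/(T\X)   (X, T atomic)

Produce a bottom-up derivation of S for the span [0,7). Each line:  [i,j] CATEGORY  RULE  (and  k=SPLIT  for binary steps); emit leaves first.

[0,7] S   >
  [0,2] S/N   >B
    [0,1] "under" : S/(NP\S)
    [1,2] "gave" : (NP\S)/N
  [2,7] N   <
    [2,3] "chased" : NP
    [3,7] N\NP   <B
      [3,6] PP\NP   >
        [3,5] (PP\NP)/(NP/S)   >
          [3,4] "from" : ((PP\NP)/(NP/S))/N
          [4,5] "every" : N
        [5,6] "this" : NP/S
      [6,7] "quickly" : N\PP

[0,1] S/(NP\S)  lex  "under"
[1,2] (NP\S)/N  lex  "gave"
[0,2] S/N  >B  k=1
[2,3] NP  lex  "chased"
[3,4] ((PP\NP)/(NP/S))/N  lex  "from"
[4,5] N  lex  "every"
[3,5] (PP\NP)/(NP/S)  >  k=4
[5,6] NP/S  lex  "this"
[3,6] PP\NP  >  k=5
[6,7] N\PP  lex  "quickly"
[3,7] N\NP  <B  k=6
[2,7] N  <  k=3
[0,7] S  >  k=2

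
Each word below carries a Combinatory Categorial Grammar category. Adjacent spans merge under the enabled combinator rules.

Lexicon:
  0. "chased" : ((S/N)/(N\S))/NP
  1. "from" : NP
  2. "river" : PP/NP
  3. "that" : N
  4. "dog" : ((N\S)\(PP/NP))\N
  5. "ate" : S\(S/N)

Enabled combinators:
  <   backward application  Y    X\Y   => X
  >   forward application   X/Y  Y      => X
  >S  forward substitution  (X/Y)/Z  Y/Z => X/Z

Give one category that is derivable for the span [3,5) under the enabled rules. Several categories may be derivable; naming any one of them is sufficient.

[0,6] S   <
  [0,5] S/N   >
    [0,2] (S/N)/(N\S)   >
      [0,1] "chased" : ((S/N)/(N\S))/NP
      [1,2] "from" : NP
    [2,5] N\S   <
      [2,3] "river" : PP/NP
      [3,5] (N\S)\(PP/NP)   <
        [3,4] "that" : N
        [4,5] "dog" : ((N\S)\(PP/NP))\N
  [5,6] "ate" : S\(S/N)

(N\S)\(PP/NP)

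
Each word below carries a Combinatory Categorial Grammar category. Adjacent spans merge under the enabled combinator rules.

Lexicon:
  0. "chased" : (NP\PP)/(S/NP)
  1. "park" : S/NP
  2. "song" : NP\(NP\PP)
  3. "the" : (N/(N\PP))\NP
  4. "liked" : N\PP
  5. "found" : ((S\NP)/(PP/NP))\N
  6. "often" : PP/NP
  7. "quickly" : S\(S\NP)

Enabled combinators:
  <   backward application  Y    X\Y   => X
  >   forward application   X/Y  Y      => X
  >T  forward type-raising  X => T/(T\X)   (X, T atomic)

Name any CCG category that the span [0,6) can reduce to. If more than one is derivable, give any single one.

(S\NP)/(PP/NP)

[0,8] S   <
  [0,7] S\NP   >
    [0,6] (S\NP)/(PP/NP)   <
      [0,5] N   >
        [0,4] N/(N\PP)   <
          [0,3] NP   <
            [0,2] NP\PP   >
              [0,1] "chased" : (NP\PP)/(S/NP)
              [1,2] "park" : S/NP
            [2,3] "song" : NP\(NP\PP)
          [3,4] "the" : (N/(N\PP))\NP
        [4,5] "liked" : N\PP
      [5,6] "found" : ((S\NP)/(PP/NP))\N
    [6,7] "often" : PP/NP
  [7,8] "quickly" : S\(S\NP)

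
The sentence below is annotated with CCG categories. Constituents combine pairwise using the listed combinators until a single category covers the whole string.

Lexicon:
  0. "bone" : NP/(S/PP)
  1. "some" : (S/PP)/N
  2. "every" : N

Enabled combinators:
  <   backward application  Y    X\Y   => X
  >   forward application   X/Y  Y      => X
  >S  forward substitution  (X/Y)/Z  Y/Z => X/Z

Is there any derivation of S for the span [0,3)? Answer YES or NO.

NP/(S/PP) (S/PP)/N N
CKY chart[0,3] = {NP}; S ∉ chart

NO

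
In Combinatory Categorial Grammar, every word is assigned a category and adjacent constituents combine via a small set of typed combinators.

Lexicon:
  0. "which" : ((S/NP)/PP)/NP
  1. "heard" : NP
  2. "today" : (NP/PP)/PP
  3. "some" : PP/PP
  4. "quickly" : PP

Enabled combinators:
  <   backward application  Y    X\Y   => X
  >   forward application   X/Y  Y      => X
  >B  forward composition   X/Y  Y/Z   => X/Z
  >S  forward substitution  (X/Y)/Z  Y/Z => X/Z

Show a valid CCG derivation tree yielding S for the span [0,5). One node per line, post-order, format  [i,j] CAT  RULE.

[0,1] ((S/NP)/PP)/NP  lex  "which"
[1,2] NP  lex  "heard"
[0,2] (S/NP)/PP  >  k=1
[2,3] (NP/PP)/PP  lex  "today"
[3,4] PP/PP  lex  "some"
[2,4] NP/PP  >S  k=3
[0,4] S/PP  >S  k=2
[4,5] PP  lex  "quickly"
[0,5] S  >  k=4

[0,5] S   >
  [0,4] S/PP   >S
    [0,2] (S/NP)/PP   >
      [0,1] "which" : ((S/NP)/PP)/NP
      [1,2] "heard" : NP
    [2,4] NP/PP   >S
      [2,3] "today" : (NP/PP)/PP
      [3,4] "some" : PP/PP
  [4,5] "quickly" : PP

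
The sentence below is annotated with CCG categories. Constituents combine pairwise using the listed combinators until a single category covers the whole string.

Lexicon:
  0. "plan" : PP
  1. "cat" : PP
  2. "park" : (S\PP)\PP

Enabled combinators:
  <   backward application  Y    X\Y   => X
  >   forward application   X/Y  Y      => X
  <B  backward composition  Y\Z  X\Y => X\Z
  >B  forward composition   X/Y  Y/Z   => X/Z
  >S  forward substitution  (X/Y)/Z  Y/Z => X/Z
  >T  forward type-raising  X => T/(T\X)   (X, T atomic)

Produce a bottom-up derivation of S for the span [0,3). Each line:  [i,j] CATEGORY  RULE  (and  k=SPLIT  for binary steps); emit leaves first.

[0,1] PP  lex  "plan"
[0,1] S/(S\PP)  >T
[1,2] PP  lex  "cat"
[2,3] (S\PP)\PP  lex  "park"
[1,3] S\PP  <  k=2
[0,3] S  >  k=1

[0,3] S   >
  [0,1] S/(S\PP)   >T
    [0,1] "plan" : PP
  [1,3] S\PP   <
    [1,2] "cat" : PP
    [2,3] "park" : (S\PP)\PP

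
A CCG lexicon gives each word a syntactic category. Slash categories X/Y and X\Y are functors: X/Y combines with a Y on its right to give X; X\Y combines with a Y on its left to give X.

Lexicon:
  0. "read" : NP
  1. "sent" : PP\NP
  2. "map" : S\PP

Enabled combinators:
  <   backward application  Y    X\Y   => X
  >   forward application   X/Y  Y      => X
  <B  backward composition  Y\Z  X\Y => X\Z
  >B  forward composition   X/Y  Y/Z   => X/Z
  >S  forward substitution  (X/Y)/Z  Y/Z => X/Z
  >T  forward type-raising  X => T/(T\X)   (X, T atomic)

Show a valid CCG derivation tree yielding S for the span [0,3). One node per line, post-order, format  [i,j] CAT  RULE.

[0,1] NP  lex  "read"
[1,2] PP\NP  lex  "sent"
[2,3] S\PP  lex  "map"
[1,3] S\NP  <B  k=2
[0,3] S  <  k=1

[0,3] S   <
  [0,1] "read" : NP
  [1,3] S\NP   <B
    [1,2] "sent" : PP\NP
    [2,3] "map" : S\PP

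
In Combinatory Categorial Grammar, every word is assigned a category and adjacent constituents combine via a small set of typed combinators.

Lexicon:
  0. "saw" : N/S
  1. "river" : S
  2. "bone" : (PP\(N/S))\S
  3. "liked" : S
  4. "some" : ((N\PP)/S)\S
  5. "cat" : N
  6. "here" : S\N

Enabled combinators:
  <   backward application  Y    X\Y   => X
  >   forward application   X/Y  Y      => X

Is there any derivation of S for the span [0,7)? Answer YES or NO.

N/S S (PP\(N/S))\S S ((N\PP)/S)\S N S\N
CKY chart[0,7] = {N}; S ∉ chart

NO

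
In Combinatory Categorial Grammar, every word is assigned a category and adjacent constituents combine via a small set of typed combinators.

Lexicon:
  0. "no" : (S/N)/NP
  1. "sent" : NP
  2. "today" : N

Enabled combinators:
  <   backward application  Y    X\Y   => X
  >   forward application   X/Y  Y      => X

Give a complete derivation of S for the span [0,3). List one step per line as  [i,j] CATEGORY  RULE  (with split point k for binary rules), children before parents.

[0,3] S   >
  [0,2] S/N   >
    [0,1] "no" : (S/N)/NP
    [1,2] "sent" : NP
  [2,3] "today" : N

[0,1] (S/N)/NP  lex  "no"
[1,2] NP  lex  "sent"
[0,2] S/N  >  k=1
[2,3] N  lex  "today"
[0,3] S  >  k=2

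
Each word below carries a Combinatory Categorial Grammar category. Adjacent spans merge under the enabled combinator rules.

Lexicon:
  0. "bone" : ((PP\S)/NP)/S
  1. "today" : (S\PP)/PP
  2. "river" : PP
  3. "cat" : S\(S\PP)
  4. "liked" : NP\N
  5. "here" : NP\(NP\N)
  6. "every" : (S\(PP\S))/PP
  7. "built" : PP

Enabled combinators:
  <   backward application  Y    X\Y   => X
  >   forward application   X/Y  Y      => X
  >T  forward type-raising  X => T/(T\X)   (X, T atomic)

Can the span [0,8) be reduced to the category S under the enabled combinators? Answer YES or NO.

[0,8] S   <
  [0,6] PP\S   >
    [0,4] (PP\S)/NP   >
      [0,1] "bone" : ((PP\S)/NP)/S
      [1,4] S   <
        [1,3] S\PP   >
          [1,2] "today" : (S\PP)/PP
          [2,3] "river" : PP
        [3,4] "cat" : S\(S\PP)
    [4,6] NP   <
      [4,5] "liked" : NP\N
      [5,6] "here" : NP\(NP\N)
  [6,8] S\(PP\S)   >
    [6,7] "every" : (S\(PP\S))/PP
    [7,8] "built" : PP

YES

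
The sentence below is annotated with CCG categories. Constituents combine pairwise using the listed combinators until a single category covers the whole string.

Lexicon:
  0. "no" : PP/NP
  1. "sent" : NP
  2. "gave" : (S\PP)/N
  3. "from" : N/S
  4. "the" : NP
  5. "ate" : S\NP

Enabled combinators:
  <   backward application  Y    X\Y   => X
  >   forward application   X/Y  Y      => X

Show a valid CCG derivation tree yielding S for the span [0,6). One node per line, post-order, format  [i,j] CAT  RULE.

[0,6] S   <
  [0,2] PP   >
    [0,1] "no" : PP/NP
    [1,2] "sent" : NP
  [2,6] S\PP   >
    [2,3] "gave" : (S\PP)/N
    [3,6] N   >
      [3,4] "from" : N/S
      [4,6] S   <
        [4,5] "the" : NP
        [5,6] "ate" : S\NP

[0,1] PP/NP  lex  "no"
[1,2] NP  lex  "sent"
[0,2] PP  >  k=1
[2,3] (S\PP)/N  lex  "gave"
[3,4] N/S  lex  "from"
[4,5] NP  lex  "the"
[5,6] S\NP  lex  "ate"
[4,6] S  <  k=5
[3,6] N  >  k=4
[2,6] S\PP  >  k=3
[0,6] S  <  k=2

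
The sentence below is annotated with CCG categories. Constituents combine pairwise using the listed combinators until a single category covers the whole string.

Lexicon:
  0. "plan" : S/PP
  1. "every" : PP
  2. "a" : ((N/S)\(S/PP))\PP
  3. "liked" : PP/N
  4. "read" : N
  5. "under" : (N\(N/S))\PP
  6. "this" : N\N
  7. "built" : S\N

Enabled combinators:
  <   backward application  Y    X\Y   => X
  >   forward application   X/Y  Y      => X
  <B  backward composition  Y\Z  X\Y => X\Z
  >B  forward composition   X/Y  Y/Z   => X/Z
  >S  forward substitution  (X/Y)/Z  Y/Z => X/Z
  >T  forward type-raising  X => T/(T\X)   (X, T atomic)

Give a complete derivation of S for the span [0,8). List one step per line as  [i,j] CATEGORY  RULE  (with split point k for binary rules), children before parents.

[0,1] S/PP  lex  "plan"
[1,2] PP  lex  "every"
[2,3] ((N/S)\(S/PP))\PP  lex  "a"
[1,3] (N/S)\(S/PP)  <  k=2
[0,3] N/S  <  k=1
[3,4] PP/N  lex  "liked"
[4,5] N  lex  "read"
[3,5] PP  >  k=4
[5,6] (N\(N/S))\PP  lex  "under"
[3,6] N\(N/S)  <  k=5
[0,6] N  <  k=3
[6,7] N\N  lex  "this"
[7,8] S\N  lex  "built"
[6,8] S\N  <B  k=7
[0,8] S  <  k=6

[0,8] S   <
  [0,6] N   <
    [0,3] N/S   <
      [0,1] "plan" : S/PP
      [1,3] (N/S)\(S/PP)   <
        [1,2] "every" : PP
        [2,3] "a" : ((N/S)\(S/PP))\PP
    [3,6] N\(N/S)   <
      [3,5] PP   >
        [3,4] "liked" : PP/N
        [4,5] "read" : N
      [5,6] "under" : (N\(N/S))\PP
  [6,8] S\N   <B
    [6,7] "this" : N\N
    [7,8] "built" : S\N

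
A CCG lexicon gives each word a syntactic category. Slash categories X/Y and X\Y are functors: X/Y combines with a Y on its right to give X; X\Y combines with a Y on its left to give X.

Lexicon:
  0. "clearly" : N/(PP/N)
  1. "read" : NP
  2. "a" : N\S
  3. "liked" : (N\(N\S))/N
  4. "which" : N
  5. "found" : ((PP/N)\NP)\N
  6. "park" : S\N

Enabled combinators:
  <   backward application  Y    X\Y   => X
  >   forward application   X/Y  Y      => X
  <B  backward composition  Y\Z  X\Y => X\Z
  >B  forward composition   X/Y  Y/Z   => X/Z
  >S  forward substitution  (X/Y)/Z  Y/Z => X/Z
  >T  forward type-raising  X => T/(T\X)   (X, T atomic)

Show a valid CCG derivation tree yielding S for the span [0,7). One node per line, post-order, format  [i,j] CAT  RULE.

[0,7] S   <
  [0,6] N   >
    [0,1] "clearly" : N/(PP/N)
    [1,6] PP/N   <
      [1,2] "read" : NP
      [2,6] (PP/N)\NP   <
        [2,5] N   <
          [2,3] "a" : N\S
          [3,5] N\(N\S)   >
            [3,4] "liked" : (N\(N\S))/N
            [4,5] "which" : N
        [5,6] "found" : ((PP/N)\NP)\N
  [6,7] "park" : S\N

[0,1] N/(PP/N)  lex  "clearly"
[1,2] NP  lex  "read"
[2,3] N\S  lex  "a"
[3,4] (N\(N\S))/N  lex  "liked"
[4,5] N  lex  "which"
[3,5] N\(N\S)  >  k=4
[2,5] N  <  k=3
[5,6] ((PP/N)\NP)\N  lex  "found"
[2,6] (PP/N)\NP  <  k=5
[1,6] PP/N  <  k=2
[0,6] N  >  k=1
[6,7] S\N  lex  "park"
[0,7] S  <  k=6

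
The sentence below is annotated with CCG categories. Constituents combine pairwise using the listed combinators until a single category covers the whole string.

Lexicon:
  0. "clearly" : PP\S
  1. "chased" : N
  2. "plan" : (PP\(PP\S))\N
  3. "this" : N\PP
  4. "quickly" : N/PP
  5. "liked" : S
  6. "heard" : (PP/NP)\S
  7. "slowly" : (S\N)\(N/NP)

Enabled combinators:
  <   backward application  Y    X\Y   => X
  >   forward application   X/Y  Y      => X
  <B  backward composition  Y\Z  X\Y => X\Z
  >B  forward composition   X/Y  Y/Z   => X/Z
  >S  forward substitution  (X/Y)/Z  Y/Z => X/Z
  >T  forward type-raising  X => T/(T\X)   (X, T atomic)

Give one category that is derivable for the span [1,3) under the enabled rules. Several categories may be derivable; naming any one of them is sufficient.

[0,8] S   <
  [0,3] PP   <
    [0,1] "clearly" : PP\S
    [1,3] PP\(PP\S)   <
      [1,2] "chased" : N
      [2,3] "plan" : (PP\(PP\S))\N
  [3,8] S\PP   <B
    [3,4] "this" : N\PP
    [4,8] S\N   <
      [4,7] N/NP   >B
        [4,5] "quickly" : N/PP
        [5,7] PP/NP   <
          [5,6] "liked" : S
          [6,7] "heard" : (PP/NP)\S
      [7,8] "slowly" : (S\N)\(N/NP)

PP\(PP\S)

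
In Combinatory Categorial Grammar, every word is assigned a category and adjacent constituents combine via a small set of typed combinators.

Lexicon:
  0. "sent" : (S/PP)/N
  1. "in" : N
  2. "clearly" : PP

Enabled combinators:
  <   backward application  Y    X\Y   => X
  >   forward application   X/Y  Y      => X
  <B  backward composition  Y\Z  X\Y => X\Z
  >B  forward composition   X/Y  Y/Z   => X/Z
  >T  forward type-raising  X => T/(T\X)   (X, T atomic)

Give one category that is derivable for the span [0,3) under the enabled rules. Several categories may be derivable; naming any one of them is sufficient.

[0,3] S   >
  [0,2] S/PP   >
    [0,1] "sent" : (S/PP)/N
    [1,2] "in" : N
  [2,3] "clearly" : PP

S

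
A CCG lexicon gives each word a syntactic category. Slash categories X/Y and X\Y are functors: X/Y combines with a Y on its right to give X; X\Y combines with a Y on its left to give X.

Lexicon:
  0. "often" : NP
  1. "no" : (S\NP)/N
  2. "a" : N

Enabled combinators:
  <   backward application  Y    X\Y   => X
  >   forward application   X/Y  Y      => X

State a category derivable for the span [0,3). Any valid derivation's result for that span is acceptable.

S

[0,3] S   <
  [0,1] "often" : NP
  [1,3] S\NP   >
    [1,2] "no" : (S\NP)/N
    [2,3] "a" : N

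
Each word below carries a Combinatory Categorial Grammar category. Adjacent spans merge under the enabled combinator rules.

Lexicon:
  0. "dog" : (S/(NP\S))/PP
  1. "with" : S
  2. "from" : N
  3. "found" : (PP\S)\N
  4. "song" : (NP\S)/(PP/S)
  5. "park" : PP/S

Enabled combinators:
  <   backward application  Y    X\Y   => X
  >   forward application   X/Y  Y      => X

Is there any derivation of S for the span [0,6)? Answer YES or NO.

[0,6] S   >
  [0,4] S/(NP\S)   >
    [0,1] "dog" : (S/(NP\S))/PP
    [1,4] PP   <
      [1,2] "with" : S
      [2,4] PP\S   <
        [2,3] "from" : N
        [3,4] "found" : (PP\S)\N
  [4,6] NP\S   >
    [4,5] "song" : (NP\S)/(PP/S)
    [5,6] "park" : PP/S

YES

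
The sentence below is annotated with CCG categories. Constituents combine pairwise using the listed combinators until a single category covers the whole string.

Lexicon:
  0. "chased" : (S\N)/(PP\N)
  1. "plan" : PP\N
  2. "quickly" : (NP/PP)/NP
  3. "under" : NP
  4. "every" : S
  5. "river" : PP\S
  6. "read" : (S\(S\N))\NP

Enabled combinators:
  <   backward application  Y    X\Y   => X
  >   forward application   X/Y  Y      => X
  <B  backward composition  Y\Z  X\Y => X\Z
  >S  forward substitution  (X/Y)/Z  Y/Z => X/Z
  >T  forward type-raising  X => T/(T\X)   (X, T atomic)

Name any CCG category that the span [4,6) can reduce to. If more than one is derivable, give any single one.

[0,7] S   <
  [0,2] S\N   >
    [0,1] "chased" : (S\N)/(PP\N)
    [1,2] "plan" : PP\N
  [2,7] S\(S\N)   <
    [2,6] NP   >
      [2,4] NP/PP   >
        [2,3] "quickly" : (NP/PP)/NP
        [3,4] "under" : NP
      [4,6] PP   <
        [4,5] "every" : S
        [5,6] "river" : PP\S
    [6,7] "read" : (S\(S\N))\NP

PP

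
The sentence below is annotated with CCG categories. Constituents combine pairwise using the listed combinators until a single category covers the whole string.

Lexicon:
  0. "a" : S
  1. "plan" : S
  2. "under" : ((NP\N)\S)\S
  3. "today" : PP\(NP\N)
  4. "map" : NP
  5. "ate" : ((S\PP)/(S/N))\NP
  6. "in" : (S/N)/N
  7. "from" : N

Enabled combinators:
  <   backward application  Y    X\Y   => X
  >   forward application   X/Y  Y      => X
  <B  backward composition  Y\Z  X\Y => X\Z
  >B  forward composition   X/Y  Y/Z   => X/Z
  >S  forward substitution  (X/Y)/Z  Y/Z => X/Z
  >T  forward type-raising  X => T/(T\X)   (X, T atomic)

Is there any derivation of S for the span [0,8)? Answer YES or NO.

[0,8] S   <
  [0,4] PP   <
    [0,1] "a" : S
    [1,4] PP\S   <B
      [1,3] (NP\N)\S   <
        [1,2] "plan" : S
        [2,3] "under" : ((NP\N)\S)\S
      [3,4] "today" : PP\(NP\N)
  [4,8] S\PP   >
    [4,6] (S\PP)/(S/N)   <
      [4,5] "map" : NP
      [5,6] "ate" : ((S\PP)/(S/N))\NP
    [6,8] S/N   >
      [6,7] "in" : (S/N)/N
      [7,8] "from" : N

YES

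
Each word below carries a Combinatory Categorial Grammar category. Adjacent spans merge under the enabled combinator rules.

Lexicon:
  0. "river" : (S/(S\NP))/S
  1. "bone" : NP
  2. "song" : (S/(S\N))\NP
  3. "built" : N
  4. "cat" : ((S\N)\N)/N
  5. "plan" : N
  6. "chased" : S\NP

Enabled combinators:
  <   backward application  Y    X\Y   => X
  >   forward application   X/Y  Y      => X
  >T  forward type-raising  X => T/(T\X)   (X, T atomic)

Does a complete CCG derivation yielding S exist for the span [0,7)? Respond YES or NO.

YES

[0,7] S   >
  [0,6] S/(S\NP)   >
    [0,1] "river" : (S/(S\NP))/S
    [1,6] S   >
      [1,3] S/(S\N)   <
        [1,2] "bone" : NP
        [2,3] "song" : (S/(S\N))\NP
      [3,6] S\N   <
        [3,4] "built" : N
        [4,6] (S\N)\N   >
          [4,5] "cat" : ((S\N)\N)/N
          [5,6] "plan" : N
  [6,7] "chased" : S\NP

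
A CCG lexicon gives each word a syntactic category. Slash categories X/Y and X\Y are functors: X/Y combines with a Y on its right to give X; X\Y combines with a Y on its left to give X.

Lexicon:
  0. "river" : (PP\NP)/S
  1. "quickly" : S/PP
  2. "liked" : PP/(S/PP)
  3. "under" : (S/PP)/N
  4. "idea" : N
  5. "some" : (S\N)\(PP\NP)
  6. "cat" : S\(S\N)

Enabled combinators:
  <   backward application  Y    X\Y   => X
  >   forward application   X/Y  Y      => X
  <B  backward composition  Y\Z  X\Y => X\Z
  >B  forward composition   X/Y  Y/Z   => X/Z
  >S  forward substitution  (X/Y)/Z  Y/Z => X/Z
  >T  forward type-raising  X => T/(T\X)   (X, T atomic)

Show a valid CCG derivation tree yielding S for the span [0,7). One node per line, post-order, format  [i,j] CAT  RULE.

[0,7] S   <
  [0,6] S\N   <
    [0,5] PP\NP   >
      [0,1] "river" : (PP\NP)/S
      [1,5] S   >
        [1,2] "quickly" : S/PP
        [2,5] PP   >
          [2,3] "liked" : PP/(S/PP)
          [3,5] S/PP   >
            [3,4] "under" : (S/PP)/N
            [4,5] "idea" : N
    [5,6] "some" : (S\N)\(PP\NP)
  [6,7] "cat" : S\(S\N)

[0,1] (PP\NP)/S  lex  "river"
[1,2] S/PP  lex  "quickly"
[2,3] PP/(S/PP)  lex  "liked"
[3,4] (S/PP)/N  lex  "under"
[4,5] N  lex  "idea"
[3,5] S/PP  >  k=4
[2,5] PP  >  k=3
[1,5] S  >  k=2
[0,5] PP\NP  >  k=1
[5,6] (S\N)\(PP\NP)  lex  "some"
[0,6] S\N  <  k=5
[6,7] S\(S\N)  lex  "cat"
[0,7] S  <  k=6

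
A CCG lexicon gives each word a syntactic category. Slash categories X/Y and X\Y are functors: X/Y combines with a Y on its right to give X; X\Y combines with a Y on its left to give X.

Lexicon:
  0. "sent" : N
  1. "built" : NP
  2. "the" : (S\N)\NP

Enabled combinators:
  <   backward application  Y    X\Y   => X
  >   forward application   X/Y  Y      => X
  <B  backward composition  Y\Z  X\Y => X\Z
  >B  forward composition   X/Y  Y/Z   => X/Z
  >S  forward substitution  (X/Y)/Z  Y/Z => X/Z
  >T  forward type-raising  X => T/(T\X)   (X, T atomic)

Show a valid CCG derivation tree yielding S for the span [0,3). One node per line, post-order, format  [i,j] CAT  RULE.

[0,1] N  lex  "sent"
[1,2] NP  lex  "built"
[2,3] (S\N)\NP  lex  "the"
[1,3] S\N  <  k=2
[0,3] S  <  k=1

[0,3] S   <
  [0,1] "sent" : N
  [1,3] S\N   <
    [1,2] "built" : NP
    [2,3] "the" : (S\N)\NP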